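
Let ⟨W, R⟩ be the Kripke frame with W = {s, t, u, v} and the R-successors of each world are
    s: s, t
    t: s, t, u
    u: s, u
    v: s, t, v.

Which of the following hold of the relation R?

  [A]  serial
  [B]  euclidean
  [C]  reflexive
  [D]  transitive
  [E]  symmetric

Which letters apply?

A, C

(A) serial: every world has an R-successor.
(B) not euclidean: t R s and t R u but not s R u.
(C) reflexive: each world relates to itself.
(D) not transitive: s R t and t R u but not s R u.
(E) not symmetric: t R u but not u R t.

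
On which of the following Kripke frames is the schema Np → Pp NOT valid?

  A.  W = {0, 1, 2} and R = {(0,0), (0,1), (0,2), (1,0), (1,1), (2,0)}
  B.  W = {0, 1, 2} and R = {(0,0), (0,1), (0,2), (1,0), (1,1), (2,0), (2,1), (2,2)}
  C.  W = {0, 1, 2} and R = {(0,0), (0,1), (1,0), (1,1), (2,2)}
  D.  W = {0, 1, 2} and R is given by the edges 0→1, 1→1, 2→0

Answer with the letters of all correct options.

none

The schema Np → Pp is axiom D; it is valid on a frame iff R is serial.
(A) R is serial (every world has an R-successor), so the schema is valid here.
(B) R is serial (every world has an R-successor), so the schema is valid here.
(C) R is serial (every world has an R-successor), so the schema is valid here.
(D) R is serial (every world has an R-successor), so the schema is valid here.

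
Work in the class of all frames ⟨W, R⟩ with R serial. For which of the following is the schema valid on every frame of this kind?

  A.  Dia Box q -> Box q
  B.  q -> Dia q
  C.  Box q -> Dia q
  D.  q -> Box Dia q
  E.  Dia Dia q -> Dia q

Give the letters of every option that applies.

C

(A) Dia Box q -> Box q is the dual of axiom 5, which corresponds to the euclidean property. Such an R need not be euclidean — not valid.
(B) q -> Dia q is the dual of axiom T, which corresponds to reflexivity. Such an R need not be reflexive — not valid.
(C) Box q -> Dia q (axiom D) characterises the serial frames. Every such R is serial — valid.
(D) q -> Box Dia q is axiom B, which corresponds to symmetry. Such an R need not be symmetric — not valid.
(E) Dia Dia q -> Dia q is the dual of axiom 4; it is valid on a frame exactly when R is transitive. Such an R need not be transitive, so not valid.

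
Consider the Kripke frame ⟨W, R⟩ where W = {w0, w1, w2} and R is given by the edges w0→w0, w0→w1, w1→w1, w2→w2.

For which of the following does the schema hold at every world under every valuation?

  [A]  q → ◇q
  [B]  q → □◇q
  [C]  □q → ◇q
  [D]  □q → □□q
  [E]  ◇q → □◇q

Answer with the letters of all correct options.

R is reflexive: each world relates to itself.
R is not symmetric: w0 R w1 but not w1 R w0.
R is transitive: R is closed under composition.
R is not euclidean: w0 R w1 and w0 R w0 but not w1 R w0.
R is serial: every world has an R-successor.
(A) q → ◇q (the dual of axiom T) characterises the reflexive frames. R is reflexive — valid.
(B) q → □◇q is axiom B; it is valid on a frame exactly when R is symmetric. R is not symmetric, so not valid.
(C) □q → ◇q is axiom D, which corresponds to seriality. R is serial — valid.
(D) axiom 4: valid iff R is transitive. R is transitive — valid.
(E) ◇q → □◇q (axiom 5) characterises the euclidean frames. R is not euclidean — not valid.

A, C, D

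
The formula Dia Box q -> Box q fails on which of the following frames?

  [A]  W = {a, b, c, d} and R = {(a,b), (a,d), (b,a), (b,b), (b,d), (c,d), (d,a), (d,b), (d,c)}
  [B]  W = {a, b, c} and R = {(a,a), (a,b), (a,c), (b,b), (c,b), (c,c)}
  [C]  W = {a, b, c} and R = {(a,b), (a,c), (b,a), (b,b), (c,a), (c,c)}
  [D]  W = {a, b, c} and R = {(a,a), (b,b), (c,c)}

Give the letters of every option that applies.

The schema Dia Box q -> Box q is the dual of axiom 5; it is valid on a frame iff R is euclidean.
(A) R is not euclidean (d R a and d R c but not a R c), so the schema fails here.
(B) R is not euclidean (a R b and a R a but not b R a), so the schema fails here.
(C) R is not euclidean (a R b and a R c but not b R c), so the schema fails here.
(D) R is euclidean (any two R-successors of the same world are R-related), so the schema is valid here.

A, B, C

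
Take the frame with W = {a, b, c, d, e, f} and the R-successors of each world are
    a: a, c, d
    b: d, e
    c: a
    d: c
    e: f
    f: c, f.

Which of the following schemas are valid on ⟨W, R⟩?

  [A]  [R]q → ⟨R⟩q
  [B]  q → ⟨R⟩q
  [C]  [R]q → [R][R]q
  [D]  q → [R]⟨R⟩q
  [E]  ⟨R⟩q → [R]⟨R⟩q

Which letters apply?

A

R is not reflexive: not b R b.
R is not symmetric: a R d but not d R a.
R is not transitive: b R d and d R c but not b R c.
R is not euclidean: a R c and a R d but not c R d.
R is serial: every world has an R-successor.
(A) [R]q → ⟨R⟩q is axiom D; it is valid on a frame exactly when R is serial. R is serial, so valid.
(B) q → ⟨R⟩q is the dual of axiom T; it is valid on a frame exactly when R is reflexive. R is not reflexive, so not valid.
(C) [R]q → [R][R]q (axiom 4) characterises the transitive frames. R is not transitive — not valid.
(D) q → [R]⟨R⟩q is axiom B, which corresponds to symmetry. R is not symmetric — not valid.
(E) ⟨R⟩q → [R]⟨R⟩q (axiom 5) characterises the euclidean frames. R is not euclidean — not valid.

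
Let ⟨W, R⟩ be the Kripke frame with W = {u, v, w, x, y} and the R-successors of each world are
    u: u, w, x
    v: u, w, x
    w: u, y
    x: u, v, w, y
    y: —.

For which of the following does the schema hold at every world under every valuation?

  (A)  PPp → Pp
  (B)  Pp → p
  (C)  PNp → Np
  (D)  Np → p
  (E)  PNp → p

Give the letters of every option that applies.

none

R is not reflexive: not v R v.
R is not symmetric: v R u but not u R v.
R is not transitive: u R w and w R y but not u R y.
R is not euclidean: u R w and u R x but not w R x.
R is not a subset of the identity: u R w with u ≠ w.
(A) PPp → Pp (the dual of axiom 4) characterises the transitive frames. R is not transitive — not valid.
(B) Pp → p is the converse of T; it holds exactly when R ⊆ identity. Here R ⊄ identity — not valid.
(C) the dual of axiom 5: valid iff R is euclidean. R is not euclidean — not valid.
(D) Np → p (axiom T) characterises the reflexive frames. R is not reflexive — not valid.
(E) the dual of axiom B: valid iff R is symmetric. R is not symmetric — not valid.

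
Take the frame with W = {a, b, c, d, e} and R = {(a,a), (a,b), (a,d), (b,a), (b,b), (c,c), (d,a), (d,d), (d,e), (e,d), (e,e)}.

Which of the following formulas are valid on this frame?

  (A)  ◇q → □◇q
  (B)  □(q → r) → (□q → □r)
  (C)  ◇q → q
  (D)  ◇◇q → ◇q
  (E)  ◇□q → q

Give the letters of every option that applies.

B, E

R is symmetric: every R-edge is matched by its reverse.
R is not transitive: a R d and d R e but not a R e.
R is not euclidean: a R b and a R d but not b R d.
R is not a subset of the identity: a R b with a ≠ b.
(A) ◇q → □◇q is axiom 5; it is valid on a frame exactly when R is euclidean. R is not euclidean, so not valid.
(B) this is just K, valid on every normal frame.
(C) ◇q → q (the converse of T) corresponds to R being a subset of the identity. Here R ⊄ identity, so not valid.
(D) ◇◇q → ◇q is the dual of axiom 4, which corresponds to transitivity. R is not transitive — not valid.
(E) ◇□q → q (the dual of axiom B) characterises the symmetric frames. R is symmetric — valid.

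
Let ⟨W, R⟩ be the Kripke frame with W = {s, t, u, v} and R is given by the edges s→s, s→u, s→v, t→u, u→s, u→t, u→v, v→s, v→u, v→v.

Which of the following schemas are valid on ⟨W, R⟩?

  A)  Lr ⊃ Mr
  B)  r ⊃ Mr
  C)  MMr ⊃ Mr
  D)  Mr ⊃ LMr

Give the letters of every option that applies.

R is not reflexive: not t R t.
R is not transitive: s R u and u R t but not s R t.
R is not euclidean: u R s and u R t but not s R t.
R is serial: every world has an R-successor.
(A) Lr ⊃ Mr is axiom D; it is valid on a frame exactly when R is serial. R is serial, so valid.
(B) r ⊃ Mr (the dual of axiom T) characterises the reflexive frames. R is not reflexive — not valid.
(C) MMr ⊃ Mr is the dual of axiom 4, which corresponds to transitivity. R is not transitive — not valid.
(D) Mr ⊃ LMr is axiom 5; it is valid on a frame exactly when R is euclidean. R is not euclidean, so not valid.

A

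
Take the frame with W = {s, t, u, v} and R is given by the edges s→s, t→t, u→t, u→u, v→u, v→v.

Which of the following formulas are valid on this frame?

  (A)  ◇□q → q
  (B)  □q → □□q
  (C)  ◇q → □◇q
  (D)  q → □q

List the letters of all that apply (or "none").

none

R is not symmetric: u R t but not t R u.
R is not transitive: v R u and u R t but not v R t.
R is not euclidean: u R t and u R u but not t R u.
R is not a subset of the identity: u R t with u ≠ t.
(A) ◇□q → q is the dual of axiom B, which corresponds to symmetry. R is not symmetric — not valid.
(B) □q → □□q is axiom 4, which corresponds to transitivity. R is not transitive — not valid.
(C) ◇q → □◇q (axiom 5) characterises the euclidean frames. R is not euclidean — not valid.
(D) q → □q (equivalent to ◇p→p) corresponds to R being a subset of the identity. Here R ⊄ identity, so not valid.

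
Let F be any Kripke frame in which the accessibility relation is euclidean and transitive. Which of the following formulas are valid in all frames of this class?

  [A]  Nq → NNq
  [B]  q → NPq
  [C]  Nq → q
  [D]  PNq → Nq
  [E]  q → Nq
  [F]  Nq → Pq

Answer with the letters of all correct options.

A, D

(A) axiom 4: valid iff R is transitive. Every such R is transitive — valid.
(B) q → NPq (axiom B) characterises the symmetric frames. Such an R need not be symmetric — not valid.
(C) Nq → q is axiom T, which corresponds to reflexivity. Such an R need not be reflexive — not valid.
(D) PNq → Nq (the dual of axiom 5) characterises the euclidean frames. Every such R is euclidean — valid.
(E) q → Nq is equivalent to ◇p→p; it holds exactly when R ⊆ identity. Such an R need not be a subset of the identity — not valid.
(F) Nq → Pq is axiom D; it is valid on a frame exactly when R is serial. Such an R need not be serial, so not valid.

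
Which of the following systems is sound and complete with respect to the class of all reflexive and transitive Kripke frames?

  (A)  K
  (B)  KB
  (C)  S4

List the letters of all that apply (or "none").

C

(A) K is determined by the class of arbitrary frames.
(B) KB is determined by the class of symmetric frames.
(C) S4 is determined by exactly this class.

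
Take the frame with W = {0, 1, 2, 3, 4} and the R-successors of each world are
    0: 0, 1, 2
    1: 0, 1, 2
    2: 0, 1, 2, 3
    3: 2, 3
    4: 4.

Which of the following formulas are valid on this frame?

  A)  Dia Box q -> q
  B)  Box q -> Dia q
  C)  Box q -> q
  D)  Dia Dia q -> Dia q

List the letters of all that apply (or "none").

R is reflexive: each world relates to itself.
R is symmetric: every R-edge is matched by its reverse.
R is not transitive: 0 R 2 and 2 R 3 but not 0 R 3.
R is serial: every world has an R-successor.
(A) Dia Box q -> q (the dual of axiom B) characterises the symmetric frames. R is symmetric — valid.
(B) axiom D: valid iff R is serial. R is serial — valid.
(C) Box q -> q (axiom T) characterises the reflexive frames. R is reflexive — valid.
(D) Dia Dia q -> Dia q is the dual of axiom 4, which corresponds to transitivity. R is not transitive — not valid.

A, B, C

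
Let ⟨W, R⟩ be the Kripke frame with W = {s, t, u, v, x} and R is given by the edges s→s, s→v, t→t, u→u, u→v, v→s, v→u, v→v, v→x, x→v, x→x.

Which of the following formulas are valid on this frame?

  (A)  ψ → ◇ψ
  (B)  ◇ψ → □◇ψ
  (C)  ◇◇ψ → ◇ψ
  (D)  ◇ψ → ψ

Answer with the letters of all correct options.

R is reflexive: each world relates to itself.
R is not transitive: s R v and v R u but not s R u.
R is not euclidean: v R s and v R u but not s R u.
R is not a subset of the identity: s R v with s ≠ v.
(A) ψ → ◇ψ is the dual of axiom T, which corresponds to reflexivity. R is reflexive — valid.
(B) axiom 5: valid iff R is euclidean. R is not euclidean — not valid.
(C) ◇◇ψ → ◇ψ is the dual of axiom 4; it is valid on a frame exactly when R is transitive. R is not transitive, so not valid.
(D) ◇ψ → ψ is the converse of T; it holds exactly when R ⊆ identity. Here R ⊄ identity — not valid.

A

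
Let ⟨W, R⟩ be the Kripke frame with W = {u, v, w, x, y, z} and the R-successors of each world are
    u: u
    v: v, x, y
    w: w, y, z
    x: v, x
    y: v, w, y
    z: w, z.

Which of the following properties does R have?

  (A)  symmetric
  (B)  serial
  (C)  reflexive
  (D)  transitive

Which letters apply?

(A) symmetric: every R-edge is matched by its reverse.
(B) serial: every world has an R-successor.
(C) reflexive: each world relates to itself.
(D) not transitive: v R y and y R w but not v R w.

A, B, C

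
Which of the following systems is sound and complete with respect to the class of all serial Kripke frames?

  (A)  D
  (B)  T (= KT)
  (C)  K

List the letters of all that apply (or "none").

A

(A) D is determined by exactly this class.
(B) T (= KT) is determined by the class of reflexive frames.
(C) K is determined by the class of arbitrary frames.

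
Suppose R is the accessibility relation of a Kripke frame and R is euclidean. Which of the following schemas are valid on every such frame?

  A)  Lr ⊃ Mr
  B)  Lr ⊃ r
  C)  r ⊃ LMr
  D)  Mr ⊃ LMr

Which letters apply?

(A) Lr ⊃ Mr (axiom D) characterises the serial frames. Such an R need not be serial — not valid.
(B) axiom T: valid iff R is reflexive. Such an R need not be reflexive — not valid.
(C) r ⊃ LMr (axiom B) characterises the symmetric frames. Such an R need not be symmetric — not valid.
(D) Mr ⊃ LMr is axiom 5, which corresponds to the euclidean property. Every such R is euclidean — valid.

D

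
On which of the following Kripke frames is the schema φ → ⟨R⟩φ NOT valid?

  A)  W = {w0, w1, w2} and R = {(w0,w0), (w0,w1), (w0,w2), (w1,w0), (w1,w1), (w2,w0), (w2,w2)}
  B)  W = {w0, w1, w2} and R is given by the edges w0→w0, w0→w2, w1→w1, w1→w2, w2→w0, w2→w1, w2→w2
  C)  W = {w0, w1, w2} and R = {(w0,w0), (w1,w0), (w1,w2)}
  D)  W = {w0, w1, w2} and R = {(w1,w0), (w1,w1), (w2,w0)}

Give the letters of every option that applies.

C, D

The schema φ → ⟨R⟩φ is the dual of axiom T; it is valid on a frame iff R is reflexive.
(A) R is reflexive (each world relates to itself), so the schema is valid here.
(B) R is reflexive (each world relates to itself), so the schema is valid here.
(C) R is not reflexive (not w1 R w1), so the schema fails here.
(D) R is not reflexive (not w0 R w0), so the schema fails here.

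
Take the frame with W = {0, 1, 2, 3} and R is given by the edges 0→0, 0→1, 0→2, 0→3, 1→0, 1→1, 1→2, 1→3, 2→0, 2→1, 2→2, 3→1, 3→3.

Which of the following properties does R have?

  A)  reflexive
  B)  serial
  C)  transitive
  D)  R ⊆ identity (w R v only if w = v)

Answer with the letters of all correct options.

A, B

(A) reflexive: each world relates to itself.
(B) serial: every world has an R-successor.
(C) not transitive: 2 R 0 and 0 R 3 but not 2 R 3.
(D) not ⊆ identity: 0 R 1 with 0 ≠ 1.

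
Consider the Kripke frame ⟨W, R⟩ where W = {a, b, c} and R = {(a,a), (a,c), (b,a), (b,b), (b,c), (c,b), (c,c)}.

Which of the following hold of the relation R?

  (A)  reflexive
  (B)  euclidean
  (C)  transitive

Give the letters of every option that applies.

A

(A) reflexive: each world relates to itself.
(B) not euclidean: a R c and a R a but not c R a.
(C) not transitive: a R c and c R b but not a R b.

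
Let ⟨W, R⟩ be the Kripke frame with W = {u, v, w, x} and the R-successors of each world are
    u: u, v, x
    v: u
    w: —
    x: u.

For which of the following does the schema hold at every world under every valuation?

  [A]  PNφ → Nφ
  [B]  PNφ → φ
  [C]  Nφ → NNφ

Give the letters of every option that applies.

B

R is symmetric: every R-edge is matched by its reverse.
R is not transitive: v R u and u R v but not v R v.
R is not euclidean: u R v and u R x but not v R x.
(A) PNφ → Nφ is the dual of axiom 5, which corresponds to the euclidean property. R is not euclidean — not valid.
(B) PNφ → φ is the dual of axiom B; it is valid on a frame exactly when R is symmetric. R is symmetric, so valid.
(C) axiom 4: valid iff R is transitive. R is not transitive — not valid.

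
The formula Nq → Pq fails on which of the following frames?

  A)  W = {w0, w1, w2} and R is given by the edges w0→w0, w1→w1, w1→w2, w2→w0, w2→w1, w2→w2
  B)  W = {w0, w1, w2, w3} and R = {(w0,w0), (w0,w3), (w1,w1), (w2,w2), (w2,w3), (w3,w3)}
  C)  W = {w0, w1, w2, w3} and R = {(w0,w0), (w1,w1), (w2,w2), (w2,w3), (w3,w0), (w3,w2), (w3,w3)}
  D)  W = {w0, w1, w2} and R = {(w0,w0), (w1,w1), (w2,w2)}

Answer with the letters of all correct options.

none

The schema Nq → Pq is axiom D; it is valid on a frame iff R is serial.
(A) R is serial (every world has an R-successor), so the schema is valid here.
(B) R is serial (every world has an R-successor), so the schema is valid here.
(C) R is serial (every world has an R-successor), so the schema is valid here.
(D) R is serial (every world has an R-successor), so the schema is valid here.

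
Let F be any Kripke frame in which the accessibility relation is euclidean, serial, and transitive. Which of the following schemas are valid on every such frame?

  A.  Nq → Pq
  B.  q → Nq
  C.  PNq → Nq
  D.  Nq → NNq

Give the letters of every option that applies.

(A) Nq → Pq is axiom D, which corresponds to seriality. Every such R is serial — valid.
(B) q → Nq is valid only on frames where every R-edge is a self-loop. Such an R need not be a subset of the identity — not valid.
(C) the dual of axiom 5: valid iff R is euclidean. Every such R is euclidean — valid.
(D) Nq → NNq is axiom 4; it is valid on a frame exactly when R is transitive. Every such R is transitive, so valid.

A, C, D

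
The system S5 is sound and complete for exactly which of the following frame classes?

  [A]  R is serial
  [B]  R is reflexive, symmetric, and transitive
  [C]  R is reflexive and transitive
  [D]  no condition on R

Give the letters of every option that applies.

(A) this class determines D, not S5.
(B) S5 is sound and complete for exactly this class.
(C) this class determines S4, not S5.
(D) this class determines K, not S5.

B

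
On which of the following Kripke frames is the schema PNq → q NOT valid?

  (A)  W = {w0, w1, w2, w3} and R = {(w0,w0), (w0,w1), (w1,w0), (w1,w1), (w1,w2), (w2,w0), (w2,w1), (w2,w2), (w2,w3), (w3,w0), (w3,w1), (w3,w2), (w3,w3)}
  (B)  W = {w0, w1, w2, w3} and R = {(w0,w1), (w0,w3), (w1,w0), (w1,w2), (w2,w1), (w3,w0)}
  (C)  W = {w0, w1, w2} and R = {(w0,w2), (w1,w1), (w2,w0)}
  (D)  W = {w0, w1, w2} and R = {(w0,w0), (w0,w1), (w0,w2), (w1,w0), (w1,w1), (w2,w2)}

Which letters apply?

A, D

The schema PNq → q is the dual of axiom B; it is valid on a frame iff R is symmetric.
(A) R is not symmetric (w2 R w0 but not w0 R w2), so the schema fails here.
(B) R is symmetric (every R-edge is matched by its reverse), so the schema is valid here.
(C) R is symmetric (every R-edge is matched by its reverse), so the schema is valid here.
(D) R is not symmetric (w0 R w2 but not w2 R w0), so the schema fails here.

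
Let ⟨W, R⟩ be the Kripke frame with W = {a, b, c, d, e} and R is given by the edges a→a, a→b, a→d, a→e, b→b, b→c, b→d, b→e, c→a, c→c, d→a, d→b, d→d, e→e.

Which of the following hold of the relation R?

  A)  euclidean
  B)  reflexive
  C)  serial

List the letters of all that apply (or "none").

B, C

(A) not euclidean: a R b and a R a but not b R a.
(B) reflexive: each world relates to itself.
(C) serial: every world has an R-successor.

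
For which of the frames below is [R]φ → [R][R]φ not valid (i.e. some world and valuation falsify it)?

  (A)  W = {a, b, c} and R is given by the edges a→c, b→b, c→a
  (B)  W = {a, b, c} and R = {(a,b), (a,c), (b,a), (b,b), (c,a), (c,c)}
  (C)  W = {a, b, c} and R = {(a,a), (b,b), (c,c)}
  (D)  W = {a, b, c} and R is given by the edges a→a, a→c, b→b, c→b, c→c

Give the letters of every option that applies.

The schema [R]φ → [R][R]φ is axiom 4; it is valid on a frame iff R is transitive.
(A) R is not transitive (a R c and c R a but not a R a), so the schema fails here.
(B) R is not transitive (a R b and b R a but not a R a), so the schema fails here.
(C) R is transitive (R is closed under composition), so the schema is valid here.
(D) R is not transitive (a R c and c R b but not a R b), so the schema fails here.

A, B, D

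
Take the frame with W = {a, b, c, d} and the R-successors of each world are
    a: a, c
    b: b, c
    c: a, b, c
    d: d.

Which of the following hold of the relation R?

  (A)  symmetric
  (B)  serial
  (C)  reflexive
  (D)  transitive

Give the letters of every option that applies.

(A) symmetric: every R-edge is matched by its reverse.
(B) serial: every world has an R-successor.
(C) reflexive: each world relates to itself.
(D) not transitive: a R c and c R b but not a R b.

A, B, C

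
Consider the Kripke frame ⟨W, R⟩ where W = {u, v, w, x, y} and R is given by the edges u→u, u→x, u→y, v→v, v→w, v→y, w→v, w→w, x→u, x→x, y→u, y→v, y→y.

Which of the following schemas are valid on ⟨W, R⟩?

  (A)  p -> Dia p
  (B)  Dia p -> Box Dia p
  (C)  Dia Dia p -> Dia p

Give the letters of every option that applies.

A

R is reflexive: each world relates to itself.
R is not transitive: u R y and y R v but not u R v.
R is not euclidean: u R x and u R y but not x R y.
(A) p -> Dia p is the dual of axiom T, which corresponds to reflexivity. R is reflexive — valid.
(B) Dia p -> Box Dia p (axiom 5) characterises the euclidean frames. R is not euclidean — not valid.
(C) Dia Dia p -> Dia p is the dual of axiom 4, which corresponds to transitivity. R is not transitive — not valid.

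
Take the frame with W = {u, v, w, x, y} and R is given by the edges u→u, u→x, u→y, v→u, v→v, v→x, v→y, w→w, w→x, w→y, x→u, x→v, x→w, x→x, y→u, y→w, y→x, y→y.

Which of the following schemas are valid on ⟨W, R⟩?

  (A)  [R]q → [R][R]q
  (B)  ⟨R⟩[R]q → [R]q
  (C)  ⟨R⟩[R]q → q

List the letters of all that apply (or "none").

R is not symmetric: v R u but not u R v.
R is not transitive: u R x and x R v but not u R v.
R is not euclidean: u R x and u R y but not x R y.
(A) [R]q → [R][R]q (axiom 4) characterises the transitive frames. R is not transitive — not valid.
(B) ⟨R⟩[R]q → [R]q is the dual of axiom 5, which corresponds to the euclidean property. R is not euclidean — not valid.
(C) the dual of axiom B: valid iff R is symmetric. R is not symmetric — not valid.

none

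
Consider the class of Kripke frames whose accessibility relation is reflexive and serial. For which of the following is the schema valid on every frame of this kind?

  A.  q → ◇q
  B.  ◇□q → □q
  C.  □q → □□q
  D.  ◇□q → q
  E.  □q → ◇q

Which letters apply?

A, E

(A) q → ◇q is the dual of axiom T; it is valid on a frame exactly when R is reflexive. Every such R is reflexive, so valid.
(B) ◇□q → □q is the dual of axiom 5; it is valid on a frame exactly when R is euclidean. Such an R need not be euclidean, so not valid.
(C) □q → □□q is axiom 4; it is valid on a frame exactly when R is transitive. Such an R need not be transitive, so not valid.
(D) the dual of axiom B: valid iff R is symmetric. Such an R need not be symmetric — not valid.
(E) □q → ◇q is axiom D, which corresponds to seriality. Every such R is serial — valid.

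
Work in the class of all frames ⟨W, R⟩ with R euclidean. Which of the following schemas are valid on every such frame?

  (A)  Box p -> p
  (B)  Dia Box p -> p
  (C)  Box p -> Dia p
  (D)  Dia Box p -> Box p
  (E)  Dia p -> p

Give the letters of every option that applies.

(A) axiom T: valid iff R is reflexive. Such an R need not be reflexive — not valid.
(B) Dia Box p -> p (the dual of axiom B) characterises the symmetric frames. Such an R need not be symmetric — not valid.
(C) axiom D: valid iff R is serial. Such an R need not be serial — not valid.
(D) Dia Box p -> Box p is the dual of axiom 5, which corresponds to the euclidean property. Every such R is euclidean — valid.
(E) Dia p -> p is the converse of T; it holds exactly when R ⊆ identity. Such an R need not be a subset of the identity — not valid.

D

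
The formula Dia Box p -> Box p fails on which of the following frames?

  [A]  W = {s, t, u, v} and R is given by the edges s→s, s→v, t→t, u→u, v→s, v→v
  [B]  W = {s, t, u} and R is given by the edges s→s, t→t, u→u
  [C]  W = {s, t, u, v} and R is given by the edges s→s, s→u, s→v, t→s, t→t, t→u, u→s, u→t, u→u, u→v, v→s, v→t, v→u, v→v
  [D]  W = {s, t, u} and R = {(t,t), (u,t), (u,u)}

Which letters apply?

C, D

The schema Dia Box p -> Box p is the dual of axiom 5; it is valid on a frame iff R is euclidean.
(A) R is euclidean (any two R-successors of the same world are R-related), so the schema is valid here.
(B) R is euclidean (any two R-successors of the same world are R-related), so the schema is valid here.
(C) R is not euclidean (t R s and t R t but not s R t), so the schema fails here.
(D) R is not euclidean (u R t and u R u but not t R u), so the schema fails here.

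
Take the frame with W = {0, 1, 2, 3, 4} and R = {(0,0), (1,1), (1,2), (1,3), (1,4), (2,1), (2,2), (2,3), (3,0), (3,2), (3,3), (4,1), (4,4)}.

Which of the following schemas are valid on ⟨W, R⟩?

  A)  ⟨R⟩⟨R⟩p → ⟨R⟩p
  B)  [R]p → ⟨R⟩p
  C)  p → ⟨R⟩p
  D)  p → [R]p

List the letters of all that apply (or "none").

R is reflexive: each world relates to itself.
R is not transitive: 1 R 3 and 3 R 0 but not 1 R 0.
R is serial: every world has an R-successor.
R is not a subset of the identity: 1 R 2 with 1 ≠ 2.
(A) ⟨R⟩⟨R⟩p → ⟨R⟩p is the dual of axiom 4, which corresponds to transitivity. R is not transitive — not valid.
(B) [R]p → ⟨R⟩p (axiom D) characterises the serial frames. R is serial — valid.
(C) p → ⟨R⟩p is the dual of axiom T; it is valid on a frame exactly when R is reflexive. R is reflexive, so valid.
(D) p → [R]p (equivalent to ◇p→p) corresponds to R being a subset of the identity. Here R ⊄ identity, so not valid.

B, C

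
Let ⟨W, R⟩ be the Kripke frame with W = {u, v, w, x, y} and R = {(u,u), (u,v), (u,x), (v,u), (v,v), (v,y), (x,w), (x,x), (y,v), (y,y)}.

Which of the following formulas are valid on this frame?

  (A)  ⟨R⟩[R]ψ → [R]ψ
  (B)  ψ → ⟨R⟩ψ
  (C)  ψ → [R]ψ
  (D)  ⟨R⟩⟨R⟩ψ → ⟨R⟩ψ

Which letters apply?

R is not reflexive: not w R w.
R is not transitive: u R v and v R y but not u R y.
R is not euclidean: u R v and u R x but not v R x.
R is not a subset of the identity: u R v with u ≠ v.
(A) ⟨R⟩[R]ψ → [R]ψ (the dual of axiom 5) characterises the euclidean frames. R is not euclidean — not valid.
(B) ψ → ⟨R⟩ψ is the dual of axiom T, which corresponds to reflexivity. R is not reflexive — not valid.
(C) ψ → [R]ψ (equivalent to ◇p→p) corresponds to R being a subset of the identity. Here R ⊄ identity, so not valid.
(D) the dual of axiom 4: valid iff R is transitive. R is not transitive — not valid.

none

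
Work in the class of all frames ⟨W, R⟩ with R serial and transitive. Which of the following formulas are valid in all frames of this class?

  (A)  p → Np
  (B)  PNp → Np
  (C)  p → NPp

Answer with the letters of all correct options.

(A) p → Np is equivalent to ◇p→p; it holds exactly when R ⊆ identity. Such an R need not be a subset of the identity — not valid.
(B) PNp → Np is the dual of axiom 5, which corresponds to the euclidean property. Such an R need not be euclidean — not valid.
(C) axiom B: valid iff R is symmetric. Such an R need not be symmetric — not valid.

none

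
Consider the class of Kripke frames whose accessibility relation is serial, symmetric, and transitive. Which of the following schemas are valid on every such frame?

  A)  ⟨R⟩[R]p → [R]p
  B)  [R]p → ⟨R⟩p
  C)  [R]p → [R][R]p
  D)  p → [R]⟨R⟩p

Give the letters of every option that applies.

A serial symmetric transitive relation is reflexive (take any v with uRv; symmetry gives vRu and transitivity gives uRu), hence an equivalence relation.
(A) ⟨R⟩[R]p → [R]p is the dual of axiom 5, which corresponds to the euclidean property. Every such R is euclidean — valid.
(B) [R]p → ⟨R⟩p (axiom D) characterises the serial frames. Every such R is serial — valid.
(C) [R]p → [R][R]p (axiom 4) characterises the transitive frames. Every such R is transitive — valid.
(D) p → [R]⟨R⟩p is axiom B, which corresponds to symmetry. Every such R is symmetric — valid.

A, B, C, D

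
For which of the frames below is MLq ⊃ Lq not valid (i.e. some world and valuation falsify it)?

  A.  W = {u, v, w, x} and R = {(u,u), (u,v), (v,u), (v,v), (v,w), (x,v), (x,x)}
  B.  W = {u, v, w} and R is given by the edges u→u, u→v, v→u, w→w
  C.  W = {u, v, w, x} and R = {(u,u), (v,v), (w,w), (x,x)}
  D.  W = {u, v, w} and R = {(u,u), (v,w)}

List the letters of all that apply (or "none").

The schema MLq ⊃ Lq is the dual of axiom 5; it is valid on a frame iff R is euclidean.
(A) R is not euclidean (v R u and v R w but not u R w), so the schema fails here.
(B) R is not euclidean (u R v and u R v but not v R v), so the schema fails here.
(C) R is euclidean (any two R-successors of the same world are R-related), so the schema is valid here.
(D) R is not euclidean (v R w and v R w but not w R w), so the schema fails here.

A, B, D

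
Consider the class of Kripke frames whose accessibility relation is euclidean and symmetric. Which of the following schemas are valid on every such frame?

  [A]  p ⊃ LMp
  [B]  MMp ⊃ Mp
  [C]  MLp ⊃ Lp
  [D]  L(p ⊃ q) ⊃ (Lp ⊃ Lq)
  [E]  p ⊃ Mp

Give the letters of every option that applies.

A, B, C, D

A symmetric euclidean relation is transitive (uRv and vRw give vRu by symmetry, then uRw by the euclidean condition, applied at v).
(A) axiom B: valid iff R is symmetric. Every such R is symmetric — valid.
(B) MMp ⊃ Mp is the dual of axiom 4, which corresponds to transitivity. Every such R is transitive — valid.
(C) MLp ⊃ Lp (the dual of axiom 5) characterises the euclidean frames. Every such R is euclidean — valid.
(D) L(p ⊃ q) ⊃ (Lp ⊃ Lq) is axiom K, valid on every Kripke frame — valid.
(E) p ⊃ Mp (the dual of axiom T) characterises the reflexive frames. Such an R need not be reflexive — not valid.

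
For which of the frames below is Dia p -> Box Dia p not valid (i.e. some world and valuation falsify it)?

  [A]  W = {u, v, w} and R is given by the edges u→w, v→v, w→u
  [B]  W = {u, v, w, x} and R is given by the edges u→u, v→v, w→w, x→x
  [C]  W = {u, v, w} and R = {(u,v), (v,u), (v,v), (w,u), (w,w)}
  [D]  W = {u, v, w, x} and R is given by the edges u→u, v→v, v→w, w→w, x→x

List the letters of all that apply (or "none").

The schema Dia p -> Box Dia p is axiom 5; it is valid on a frame iff R is euclidean.
(A) R is not euclidean (u R w and u R w but not w R w), so the schema fails here.
(B) R is euclidean (any two R-successors of the same world are R-related), so the schema is valid here.
(C) R is not euclidean (w R u and w R w but not u R w), so the schema fails here.
(D) R is not euclidean (v R w and v R v but not w R v), so the schema fails here.

A, C, D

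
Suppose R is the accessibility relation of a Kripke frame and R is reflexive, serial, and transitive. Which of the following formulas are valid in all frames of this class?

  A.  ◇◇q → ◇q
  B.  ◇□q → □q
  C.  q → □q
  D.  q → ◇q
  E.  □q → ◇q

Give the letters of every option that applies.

A, D, E

(A) the dual of axiom 4: valid iff R is transitive. Every such R is transitive — valid.
(B) the dual of axiom 5: valid iff R is euclidean. Such an R need not be euclidean — not valid.
(C) q → □q is equivalent to ◇p→p; it holds exactly when R ⊆ identity. Such an R need not be a subset of the identity — not valid.
(D) the dual of axiom T: valid iff R is reflexive. Every such R is reflexive — valid.
(E) □q → ◇q is axiom D, which corresponds to seriality. Every such R is serial — valid.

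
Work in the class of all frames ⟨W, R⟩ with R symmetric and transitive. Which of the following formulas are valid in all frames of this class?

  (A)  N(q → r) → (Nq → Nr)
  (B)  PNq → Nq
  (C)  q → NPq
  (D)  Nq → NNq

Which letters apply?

A, B, C, D

A symmetric transitive relation is euclidean (uRv and uRw give vRu by symmetry, then vRw by transitivity).
(A) N(q → r) → (Nq → Nr) is axiom K, valid on every Kripke frame — valid.
(B) PNq → Nq is the dual of axiom 5; it is valid on a frame exactly when R is euclidean. Every such R is euclidean, so valid.
(C) axiom B: valid iff R is symmetric. Every such R is symmetric — valid.
(D) Nq → NNq (axiom 4) characterises the transitive frames. Every such R is transitive — valid.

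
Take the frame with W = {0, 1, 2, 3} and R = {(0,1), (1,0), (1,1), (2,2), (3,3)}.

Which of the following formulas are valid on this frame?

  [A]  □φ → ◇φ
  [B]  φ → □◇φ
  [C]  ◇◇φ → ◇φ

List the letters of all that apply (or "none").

R is symmetric: every R-edge is matched by its reverse.
R is not transitive: 0 R 1 and 1 R 0 but not 0 R 0.
R is serial: every world has an R-successor.
(A) □φ → ◇φ is axiom D; it is valid on a frame exactly when R is serial. R is serial, so valid.
(B) φ → □◇φ is axiom B; it is valid on a frame exactly when R is symmetric. R is symmetric, so valid.
(C) ◇◇φ → ◇φ is the dual of axiom 4, which corresponds to transitivity. R is not transitive — not valid.

A, B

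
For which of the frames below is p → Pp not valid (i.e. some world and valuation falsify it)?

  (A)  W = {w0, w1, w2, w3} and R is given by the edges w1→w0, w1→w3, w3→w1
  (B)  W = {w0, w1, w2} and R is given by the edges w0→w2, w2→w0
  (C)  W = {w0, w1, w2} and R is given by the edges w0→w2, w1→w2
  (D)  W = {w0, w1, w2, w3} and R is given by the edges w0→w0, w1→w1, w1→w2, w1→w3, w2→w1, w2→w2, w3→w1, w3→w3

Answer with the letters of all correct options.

The schema p → Pp is the dual of axiom T; it is valid on a frame iff R is reflexive.
(A) R is not reflexive (not w0 R w0), so the schema fails here.
(B) R is not reflexive (not w0 R w0), so the schema fails here.
(C) R is not reflexive (not w0 R w0), so the schema fails here.
(D) R is reflexive (each world relates to itself), so the schema is valid here.

A, B, C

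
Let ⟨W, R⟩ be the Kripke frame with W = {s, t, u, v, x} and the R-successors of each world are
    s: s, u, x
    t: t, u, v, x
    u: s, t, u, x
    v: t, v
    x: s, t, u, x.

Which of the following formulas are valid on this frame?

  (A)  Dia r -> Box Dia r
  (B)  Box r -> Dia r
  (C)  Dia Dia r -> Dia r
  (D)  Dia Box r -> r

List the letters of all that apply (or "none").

R is symmetric: every R-edge is matched by its reverse.
R is not transitive: s R u and u R t but not s R t.
R is not euclidean: t R u and t R v but not u R v.
R is serial: every world has an R-successor.
(A) axiom 5: valid iff R is euclidean. R is not euclidean — not valid.
(B) Box r -> Dia r (axiom D) characterises the serial frames. R is serial — valid.
(C) the dual of axiom 4: valid iff R is transitive. R is not transitive — not valid.
(D) Dia Box r -> r is the dual of axiom B; it is valid on a frame exactly when R is symmetric. R is symmetric, so valid.

B, D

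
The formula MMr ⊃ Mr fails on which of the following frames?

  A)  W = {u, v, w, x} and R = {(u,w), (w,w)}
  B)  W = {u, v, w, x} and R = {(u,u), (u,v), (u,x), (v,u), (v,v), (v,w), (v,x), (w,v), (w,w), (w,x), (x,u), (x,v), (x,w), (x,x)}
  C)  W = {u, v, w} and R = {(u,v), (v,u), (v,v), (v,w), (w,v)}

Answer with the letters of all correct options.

B, C

The schema MMr ⊃ Mr is the dual of axiom 4; it is valid on a frame iff R is transitive.
(A) R is transitive (R is closed under composition), so the schema is valid here.
(B) R is not transitive (u R v and v R w but not u R w), so the schema fails here.
(C) R is not transitive (u R v and v R u but not u R u), so the schema fails here.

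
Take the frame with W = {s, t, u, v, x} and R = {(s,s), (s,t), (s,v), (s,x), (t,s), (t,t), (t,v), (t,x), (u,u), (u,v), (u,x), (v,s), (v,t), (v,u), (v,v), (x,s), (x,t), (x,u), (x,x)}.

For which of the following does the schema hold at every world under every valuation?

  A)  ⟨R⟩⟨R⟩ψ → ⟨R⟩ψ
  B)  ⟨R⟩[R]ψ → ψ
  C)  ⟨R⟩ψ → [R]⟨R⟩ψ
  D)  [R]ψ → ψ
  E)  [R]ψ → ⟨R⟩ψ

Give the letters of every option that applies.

B, D, E

R is reflexive: each world relates to itself.
R is symmetric: every R-edge is matched by its reverse.
R is not transitive: s R v and v R u but not s R u.
R is not euclidean: s R v and s R x but not v R x.
R is serial: every world has an R-successor.
(A) ⟨R⟩⟨R⟩ψ → ⟨R⟩ψ (the dual of axiom 4) characterises the transitive frames. R is not transitive — not valid.
(B) ⟨R⟩[R]ψ → ψ is the dual of axiom B; it is valid on a frame exactly when R is symmetric. R is symmetric, so valid.
(C) ⟨R⟩ψ → [R]⟨R⟩ψ (axiom 5) characterises the euclidean frames. R is not euclidean — not valid.
(D) [R]ψ → ψ is axiom T, which corresponds to reflexivity. R is reflexive — valid.
(E) [R]ψ → ⟨R⟩ψ is axiom D, which corresponds to seriality. R is serial — valid.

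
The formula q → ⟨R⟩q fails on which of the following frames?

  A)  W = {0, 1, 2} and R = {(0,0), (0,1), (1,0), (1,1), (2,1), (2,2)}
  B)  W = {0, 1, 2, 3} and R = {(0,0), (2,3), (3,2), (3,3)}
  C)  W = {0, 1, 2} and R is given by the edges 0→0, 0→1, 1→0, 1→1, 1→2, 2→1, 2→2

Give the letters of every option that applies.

B

The schema q → ⟨R⟩q is the dual of axiom T; it is valid on a frame iff R is reflexive.
(A) R is reflexive (each world relates to itself), so the schema is valid here.
(B) R is not reflexive (not 1 R 1), so the schema fails here.
(C) R is reflexive (each world relates to itself), so the schema is valid here.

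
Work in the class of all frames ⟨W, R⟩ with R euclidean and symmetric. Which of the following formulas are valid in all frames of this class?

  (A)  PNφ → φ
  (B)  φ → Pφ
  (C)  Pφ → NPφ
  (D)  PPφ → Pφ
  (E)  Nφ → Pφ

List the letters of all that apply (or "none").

A, C, D

A symmetric euclidean relation is transitive (uRv and vRw give vRu by symmetry, then uRw by the euclidean condition, applied at v).
(A) PNφ → φ is the dual of axiom B, which corresponds to symmetry. Every such R is symmetric — valid.
(B) φ → Pφ is the dual of axiom T, which corresponds to reflexivity. Such an R need not be reflexive — not valid.
(C) Pφ → NPφ is axiom 5; it is valid on a frame exactly when R is euclidean. Every such R is euclidean, so valid.
(D) the dual of axiom 4: valid iff R is transitive. Every such R is transitive — valid.
(E) axiom D: valid iff R is serial. Such an R need not be serial — not valid.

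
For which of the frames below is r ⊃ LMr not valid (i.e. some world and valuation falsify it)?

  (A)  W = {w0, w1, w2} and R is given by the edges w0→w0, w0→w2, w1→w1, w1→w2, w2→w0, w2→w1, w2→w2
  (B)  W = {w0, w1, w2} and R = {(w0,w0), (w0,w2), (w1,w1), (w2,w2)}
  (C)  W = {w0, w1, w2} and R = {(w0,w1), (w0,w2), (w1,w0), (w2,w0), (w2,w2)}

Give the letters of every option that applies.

B

The schema r ⊃ LMr is axiom B; it is valid on a frame iff R is symmetric.
(A) R is symmetric (every R-edge is matched by its reverse), so the schema is valid here.
(B) R is not symmetric (w0 R w2 but not w2 R w0), so the schema fails here.
(C) R is symmetric (every R-edge is matched by its reverse), so the schema is valid here.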